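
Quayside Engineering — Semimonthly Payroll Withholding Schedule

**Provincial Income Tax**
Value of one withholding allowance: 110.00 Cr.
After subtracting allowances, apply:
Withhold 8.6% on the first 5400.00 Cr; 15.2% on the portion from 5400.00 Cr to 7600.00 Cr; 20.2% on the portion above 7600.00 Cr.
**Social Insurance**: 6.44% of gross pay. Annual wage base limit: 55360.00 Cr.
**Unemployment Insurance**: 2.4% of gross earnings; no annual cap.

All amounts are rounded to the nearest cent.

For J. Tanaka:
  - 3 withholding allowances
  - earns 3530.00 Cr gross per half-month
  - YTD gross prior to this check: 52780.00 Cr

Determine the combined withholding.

Provincial Income Tax: taxable = 3530.00 Cr − 3×110.00 Cr = 3200.00 Cr
  8.6% × 3200.00 Cr = 275.20 Cr
Social Insurance: cap 55360.00 Cr − YTD 52780.00 Cr = 2580.00 Cr subject; 6.44% × 2580.00 Cr = 166.15 Cr
Unemployment Insurance: 2.4% × 3530.00 Cr = 84.72 Cr
Total: 275.20 Cr + 166.15 Cr + 84.72 Cr = 526.07 Cr

526.07 Cr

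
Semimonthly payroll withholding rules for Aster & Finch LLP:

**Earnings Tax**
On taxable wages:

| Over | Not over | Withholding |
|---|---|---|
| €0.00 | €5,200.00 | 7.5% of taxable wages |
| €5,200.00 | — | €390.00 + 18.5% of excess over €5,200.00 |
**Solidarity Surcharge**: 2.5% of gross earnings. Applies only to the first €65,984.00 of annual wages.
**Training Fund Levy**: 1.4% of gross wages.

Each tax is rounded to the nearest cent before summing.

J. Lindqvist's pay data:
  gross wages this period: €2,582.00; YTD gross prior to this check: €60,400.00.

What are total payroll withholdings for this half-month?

Earnings Tax: taxable = €2,582.00
  7.5% × €2,582.00 = €193.65
Solidarity Surcharge: 2.5% × €2,582.00 = €64.55
Training Fund Levy: 1.4% × €2,582.00 = €36.15
Total: €193.65 + €64.55 + €36.15 = €294.35

€294.35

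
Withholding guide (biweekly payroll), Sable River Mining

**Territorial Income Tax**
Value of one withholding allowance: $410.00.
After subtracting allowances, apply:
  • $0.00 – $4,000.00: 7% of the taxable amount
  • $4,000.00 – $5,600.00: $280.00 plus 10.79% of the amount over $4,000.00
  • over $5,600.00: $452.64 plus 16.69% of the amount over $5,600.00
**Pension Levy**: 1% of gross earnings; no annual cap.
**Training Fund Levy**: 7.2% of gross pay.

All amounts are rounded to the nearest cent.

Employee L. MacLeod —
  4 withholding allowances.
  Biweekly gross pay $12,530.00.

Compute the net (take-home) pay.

$10,167.00

Territorial Income Tax: taxable = $12,530.00 − 4×$410.00 = $10,890.00
  $452.64 + 16.69% × ($10,890.00 − $5,600.00) = $452.64 + 16.69% × $5,290.00 = $1,335.54
Pension Levy: 1% × $12,530.00 = $125.30
Training Fund Levy: 7.2% × $12,530.00 = $902.16
Total withheld: $1,335.54 + $125.30 + $902.16 = $2,363.00
Net pay: $12,530.00 − $2,363.00 = $10,167.00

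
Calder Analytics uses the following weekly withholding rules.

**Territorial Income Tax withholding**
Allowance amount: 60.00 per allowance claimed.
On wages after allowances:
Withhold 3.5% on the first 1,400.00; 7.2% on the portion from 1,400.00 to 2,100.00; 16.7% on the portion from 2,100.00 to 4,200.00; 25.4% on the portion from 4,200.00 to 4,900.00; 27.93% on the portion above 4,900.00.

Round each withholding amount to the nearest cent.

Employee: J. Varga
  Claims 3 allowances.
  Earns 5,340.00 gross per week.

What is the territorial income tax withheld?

700.52

Territorial Income Tax: taxable = 5,340.00 − 3×60.00 = 5,160.00
  627.90 + 27.93% × (5,160.00 − 4,900.00) = 627.90 + 27.93% × 260.00 = 700.52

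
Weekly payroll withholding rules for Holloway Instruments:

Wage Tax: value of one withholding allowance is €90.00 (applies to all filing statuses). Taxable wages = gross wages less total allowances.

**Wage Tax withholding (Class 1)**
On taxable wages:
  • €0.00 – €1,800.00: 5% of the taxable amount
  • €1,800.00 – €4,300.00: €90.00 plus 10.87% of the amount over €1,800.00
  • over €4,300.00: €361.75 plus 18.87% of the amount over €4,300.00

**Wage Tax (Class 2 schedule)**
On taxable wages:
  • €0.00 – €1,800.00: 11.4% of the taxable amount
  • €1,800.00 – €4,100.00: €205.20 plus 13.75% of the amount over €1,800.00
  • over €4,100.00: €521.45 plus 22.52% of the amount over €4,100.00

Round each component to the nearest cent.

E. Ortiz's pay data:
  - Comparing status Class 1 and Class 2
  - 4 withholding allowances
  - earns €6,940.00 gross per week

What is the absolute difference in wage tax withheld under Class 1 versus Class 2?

Wage Tax (Class 1): taxable = €6,940.00 − 4×€90.00 = €6,580.00
  €361.75 + 18.87% × (€6,580.00 − €4,300.00) = €361.75 + 18.87% × €2,280.00 = €791.99
Wage Tax (Class 2): taxable = €6,940.00 − 4×€90.00 = €6,580.00
  €521.45 + 22.52% × (€6,580.00 − €4,100.00) = €521.45 + 22.52% × €2,480.00 = €1,079.95
Difference: |€791.99 − €1,079.95| = €287.96 (higher under Class 2)

€287.96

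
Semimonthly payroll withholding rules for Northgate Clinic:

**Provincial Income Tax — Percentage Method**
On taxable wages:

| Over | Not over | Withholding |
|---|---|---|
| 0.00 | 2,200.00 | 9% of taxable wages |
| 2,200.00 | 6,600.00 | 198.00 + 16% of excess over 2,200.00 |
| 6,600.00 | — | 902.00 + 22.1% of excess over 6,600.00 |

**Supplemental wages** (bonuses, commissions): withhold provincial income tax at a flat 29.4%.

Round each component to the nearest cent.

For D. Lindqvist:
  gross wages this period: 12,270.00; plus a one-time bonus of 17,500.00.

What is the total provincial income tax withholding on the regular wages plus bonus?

Provincial Income Tax: taxable = 12,270.00
  902.00 + 22.1% × (12,270.00 − 6,600.00) = 902.00 + 22.1% × 5,670.00 = 2,155.07
Supplemental (29.4% flat on bonus): 29.4% × 17,500.00 = 5,145.00
Total provincial income tax: 2,155.07 + 5,145.00 = 7,300.07

7,300.07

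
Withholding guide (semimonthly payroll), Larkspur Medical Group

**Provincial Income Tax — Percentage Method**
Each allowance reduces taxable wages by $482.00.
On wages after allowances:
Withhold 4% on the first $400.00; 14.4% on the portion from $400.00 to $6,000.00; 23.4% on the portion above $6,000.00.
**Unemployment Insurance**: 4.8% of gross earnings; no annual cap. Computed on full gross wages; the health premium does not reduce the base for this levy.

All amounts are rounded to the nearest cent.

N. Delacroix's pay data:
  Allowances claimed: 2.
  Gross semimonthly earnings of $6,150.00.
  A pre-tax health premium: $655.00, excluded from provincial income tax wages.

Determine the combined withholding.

$906.06

Provincial Income Tax: taxable = $6,150.00 − $655.00 − 2×$482.00 = $4,531.00
  $16.00 + 14.4% × ($4,531.00 − $400.00) = $16.00 + 14.4% × $4,131.00 = $610.86
Unemployment Insurance: 4.8% × $6,150.00 = $295.20
Total: $610.86 + $295.20 = $906.06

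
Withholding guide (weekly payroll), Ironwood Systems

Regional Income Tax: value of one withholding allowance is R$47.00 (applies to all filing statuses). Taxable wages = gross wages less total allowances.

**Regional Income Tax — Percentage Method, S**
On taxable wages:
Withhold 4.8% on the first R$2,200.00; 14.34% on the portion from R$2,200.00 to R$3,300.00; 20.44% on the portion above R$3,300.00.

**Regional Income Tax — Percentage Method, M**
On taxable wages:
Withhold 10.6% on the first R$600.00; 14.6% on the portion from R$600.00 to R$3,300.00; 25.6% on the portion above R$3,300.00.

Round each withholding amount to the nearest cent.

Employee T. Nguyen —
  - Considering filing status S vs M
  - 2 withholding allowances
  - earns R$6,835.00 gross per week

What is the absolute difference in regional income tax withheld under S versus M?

R$372.02

Regional Income Tax (S): taxable = R$6,835.00 − 2×R$47.00 = R$6,741.00
  R$263.34 + 20.44% × (R$6,741.00 − R$3,300.00) = R$263.34 + 20.44% × R$3,441.00 = R$966.68
Regional Income Tax (M): taxable = R$6,835.00 − 2×R$47.00 = R$6,741.00
  R$457.80 + 25.6% × (R$6,741.00 − R$3,300.00) = R$457.80 + 25.6% × R$3,441.00 = R$1,338.70
Difference: |R$966.68 − R$1,338.70| = R$372.02 (higher under M)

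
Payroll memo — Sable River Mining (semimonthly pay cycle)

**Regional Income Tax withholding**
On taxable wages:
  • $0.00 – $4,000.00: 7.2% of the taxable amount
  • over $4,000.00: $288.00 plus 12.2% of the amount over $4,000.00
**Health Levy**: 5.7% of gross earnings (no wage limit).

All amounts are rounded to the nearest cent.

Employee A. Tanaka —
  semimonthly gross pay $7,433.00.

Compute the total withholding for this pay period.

$1,130.51

Regional Income Tax: taxable = $7,433.00
  $288.00 + 12.2% × ($7,433.00 − $4,000.00) = $288.00 + 12.2% × $3,433.00 = $706.83
Health Levy: 5.7% × $7,433.00 = $423.68
Total: $706.83 + $423.68 = $1,130.51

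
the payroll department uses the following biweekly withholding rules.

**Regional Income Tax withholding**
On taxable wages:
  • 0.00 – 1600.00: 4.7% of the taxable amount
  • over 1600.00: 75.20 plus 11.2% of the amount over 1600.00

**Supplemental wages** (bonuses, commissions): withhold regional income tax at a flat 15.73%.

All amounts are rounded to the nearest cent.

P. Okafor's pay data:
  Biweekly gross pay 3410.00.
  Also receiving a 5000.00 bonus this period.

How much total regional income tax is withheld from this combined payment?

1064.42

Regional Income Tax: taxable = 3410.00
  75.20 + 11.2% × (3410.00 − 1600.00) = 75.20 + 11.2% × 1810.00 = 277.92
Supplemental (15.73% flat on bonus): 15.73% × 5000.00 = 786.50
Total regional income tax: 277.92 + 786.50 = 1064.42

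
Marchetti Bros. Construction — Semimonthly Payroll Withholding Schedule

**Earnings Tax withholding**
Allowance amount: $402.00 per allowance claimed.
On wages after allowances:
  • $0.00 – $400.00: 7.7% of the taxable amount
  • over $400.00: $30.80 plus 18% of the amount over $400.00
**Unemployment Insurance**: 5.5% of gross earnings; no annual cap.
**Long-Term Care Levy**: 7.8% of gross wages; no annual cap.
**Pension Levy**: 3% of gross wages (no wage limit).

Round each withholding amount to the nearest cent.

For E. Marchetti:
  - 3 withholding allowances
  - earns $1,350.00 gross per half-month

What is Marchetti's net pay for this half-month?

$1,118.86

Earnings Tax: taxable = $1,350.00 − 3×$402.00 = $144.00
  7.7% × $144.00 = $11.09
Unemployment Insurance: 5.5% × $1,350.00 = $74.25
Long-Term Care Levy: 7.8% × $1,350.00 = $105.30
Pension Levy: 3% × $1,350.00 = $40.50
Total withheld: $11.09 + $74.25 + $105.30 + $40.50 = $231.14
Net pay: $1,350.00 − $231.14 = $1,118.86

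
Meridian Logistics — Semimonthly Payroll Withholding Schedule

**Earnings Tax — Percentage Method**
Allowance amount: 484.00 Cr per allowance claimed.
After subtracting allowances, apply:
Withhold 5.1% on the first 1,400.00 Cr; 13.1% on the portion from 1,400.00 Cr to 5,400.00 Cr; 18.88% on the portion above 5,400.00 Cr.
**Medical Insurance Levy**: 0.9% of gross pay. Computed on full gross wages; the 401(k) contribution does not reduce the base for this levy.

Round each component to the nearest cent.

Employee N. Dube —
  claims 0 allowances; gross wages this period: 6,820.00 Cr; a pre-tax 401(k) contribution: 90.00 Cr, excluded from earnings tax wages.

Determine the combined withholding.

907.88 Cr

Earnings Tax: taxable = 6,820.00 Cr − 90.00 Cr = 6,730.00 Cr
  595.40 Cr + 18.88% × (6,730.00 Cr − 5,400.00 Cr) = 595.40 Cr + 18.88% × 1,330.00 Cr = 846.50 Cr
Medical Insurance Levy: 0.9% × 6,820.00 Cr = 61.38 Cr
Total: 846.50 Cr + 61.38 Cr = 907.88 Cr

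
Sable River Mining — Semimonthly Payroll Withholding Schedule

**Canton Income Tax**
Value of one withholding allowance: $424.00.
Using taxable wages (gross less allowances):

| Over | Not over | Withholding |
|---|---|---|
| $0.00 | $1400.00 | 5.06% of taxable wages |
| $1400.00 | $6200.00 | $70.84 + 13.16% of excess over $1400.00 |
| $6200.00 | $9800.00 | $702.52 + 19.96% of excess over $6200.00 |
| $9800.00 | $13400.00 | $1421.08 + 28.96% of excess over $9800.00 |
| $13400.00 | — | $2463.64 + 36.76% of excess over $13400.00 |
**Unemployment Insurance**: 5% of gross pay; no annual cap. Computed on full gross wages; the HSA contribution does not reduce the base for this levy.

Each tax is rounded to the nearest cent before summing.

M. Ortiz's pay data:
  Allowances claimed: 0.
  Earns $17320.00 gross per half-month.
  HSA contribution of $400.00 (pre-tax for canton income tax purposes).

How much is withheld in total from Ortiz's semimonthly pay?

Canton Income Tax: taxable = $17320.00 − $400.00 = $16920.00
  $2463.64 + 36.76% × ($16920.00 − $13400.00) = $2463.64 + 36.76% × $3520.00 = $3757.59
Unemployment Insurance: 5% × $17320.00 = $866.00
Total: $3757.59 + $866.00 = $4623.59

$4623.59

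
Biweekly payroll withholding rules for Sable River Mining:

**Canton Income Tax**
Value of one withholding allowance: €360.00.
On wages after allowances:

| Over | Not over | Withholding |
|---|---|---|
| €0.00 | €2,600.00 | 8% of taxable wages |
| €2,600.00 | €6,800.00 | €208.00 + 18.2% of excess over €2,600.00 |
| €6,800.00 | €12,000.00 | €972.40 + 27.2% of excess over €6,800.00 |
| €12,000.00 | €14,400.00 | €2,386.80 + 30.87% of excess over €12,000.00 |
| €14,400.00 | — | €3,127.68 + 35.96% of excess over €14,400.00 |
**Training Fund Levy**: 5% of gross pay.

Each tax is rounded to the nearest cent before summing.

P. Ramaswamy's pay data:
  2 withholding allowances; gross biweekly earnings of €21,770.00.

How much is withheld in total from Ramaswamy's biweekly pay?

€6,607.52

Canton Income Tax: taxable = €21,770.00 − 2×€360.00 = €21,050.00
  €3,127.68 + 35.96% × (€21,050.00 − €14,400.00) = €3,127.68 + 35.96% × €6,650.00 = €5,519.02
Training Fund Levy: 5% × €21,770.00 = €1,088.50
Total: €5,519.02 + €1,088.50 = €6,607.52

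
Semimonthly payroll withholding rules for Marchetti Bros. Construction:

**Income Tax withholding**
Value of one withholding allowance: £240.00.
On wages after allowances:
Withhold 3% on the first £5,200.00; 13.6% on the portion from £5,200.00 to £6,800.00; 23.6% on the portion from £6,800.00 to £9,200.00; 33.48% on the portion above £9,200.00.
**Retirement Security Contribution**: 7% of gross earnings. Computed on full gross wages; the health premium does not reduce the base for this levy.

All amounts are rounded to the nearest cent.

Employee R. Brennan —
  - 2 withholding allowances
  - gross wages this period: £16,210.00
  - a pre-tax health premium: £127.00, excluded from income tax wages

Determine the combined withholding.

Income Tax: taxable = £16,210.00 − £127.00 − 2×£240.00 = £15,603.00
  £940.00 + 33.48% × (£15,603.00 − £9,200.00) = £940.00 + 33.48% × £6,403.00 = £3,083.72
Retirement Security Contribution: 7% × £16,210.00 = £1,134.70
Total: £3,083.72 + £1,134.70 = £4,218.42

£4,218.42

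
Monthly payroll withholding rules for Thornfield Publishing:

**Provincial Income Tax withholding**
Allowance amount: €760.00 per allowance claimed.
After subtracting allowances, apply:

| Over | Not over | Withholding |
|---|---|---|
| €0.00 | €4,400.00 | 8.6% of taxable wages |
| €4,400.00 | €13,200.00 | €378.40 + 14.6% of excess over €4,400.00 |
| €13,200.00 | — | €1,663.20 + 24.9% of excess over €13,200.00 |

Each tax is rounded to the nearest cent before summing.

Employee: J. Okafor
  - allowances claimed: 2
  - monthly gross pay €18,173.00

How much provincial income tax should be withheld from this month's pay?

Provincial Income Tax: taxable = €18,173.00 − 2×€760.00 = €16,653.00
  €1,663.20 + 24.9% × (€16,653.00 − €13,200.00) = €1,663.20 + 24.9% × €3,453.00 = €2,523.00

€2,523.00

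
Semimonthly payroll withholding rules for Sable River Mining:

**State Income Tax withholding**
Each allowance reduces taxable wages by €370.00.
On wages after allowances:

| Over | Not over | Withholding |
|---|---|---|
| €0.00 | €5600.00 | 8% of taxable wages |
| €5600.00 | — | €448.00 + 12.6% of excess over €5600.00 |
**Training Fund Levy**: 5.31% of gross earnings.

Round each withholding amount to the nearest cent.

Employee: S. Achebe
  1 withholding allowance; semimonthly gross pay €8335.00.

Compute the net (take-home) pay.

€7146.42

State Income Tax: taxable = €8335.00 − 1×€370.00 = €7965.00
  €448.00 + 12.6% × (€7965.00 − €5600.00) = €448.00 + 12.6% × €2365.00 = €745.99
Training Fund Levy: 5.31% × €8335.00 = €442.59
Total withheld: €745.99 + €442.59 = €1188.58
Net pay: €8335.00 − €1188.58 = €7146.42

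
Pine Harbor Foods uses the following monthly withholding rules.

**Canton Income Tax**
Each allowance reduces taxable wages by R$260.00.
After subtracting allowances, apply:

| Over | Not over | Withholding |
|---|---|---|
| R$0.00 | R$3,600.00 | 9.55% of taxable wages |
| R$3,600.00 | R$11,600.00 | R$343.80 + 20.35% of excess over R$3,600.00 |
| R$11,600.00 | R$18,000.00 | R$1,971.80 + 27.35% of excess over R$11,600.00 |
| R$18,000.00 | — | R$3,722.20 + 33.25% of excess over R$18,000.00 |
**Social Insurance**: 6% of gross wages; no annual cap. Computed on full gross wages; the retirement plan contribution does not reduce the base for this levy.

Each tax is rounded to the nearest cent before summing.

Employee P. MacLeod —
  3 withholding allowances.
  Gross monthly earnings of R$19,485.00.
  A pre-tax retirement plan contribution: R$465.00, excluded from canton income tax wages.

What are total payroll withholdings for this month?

Canton Income Tax: taxable = R$19,485.00 − R$465.00 − 3×R$260.00 = R$18,240.00
  R$3,722.20 + 33.25% × (R$18,240.00 − R$18,000.00) = R$3,722.20 + 33.25% × R$240.00 = R$3,802.00
Social Insurance: 6% × R$19,485.00 = R$1,169.10
Total: R$3,802.00 + R$1,169.10 = R$4,971.10

R$4,971.10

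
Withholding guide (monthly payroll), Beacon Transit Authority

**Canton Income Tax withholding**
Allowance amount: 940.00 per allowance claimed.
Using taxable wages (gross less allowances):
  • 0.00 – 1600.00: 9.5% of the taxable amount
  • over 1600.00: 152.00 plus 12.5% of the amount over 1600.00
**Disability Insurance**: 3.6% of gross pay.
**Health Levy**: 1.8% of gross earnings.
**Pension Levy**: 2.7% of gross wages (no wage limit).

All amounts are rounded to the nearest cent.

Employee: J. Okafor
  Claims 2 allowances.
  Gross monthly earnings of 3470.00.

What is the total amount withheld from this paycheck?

432.12

Canton Income Tax: taxable = 3470.00 − 2×940.00 = 1590.00
  9.5% × 1590.00 = 151.05
Disability Insurance: 3.6% × 3470.00 = 124.92
Health Levy: 1.8% × 3470.00 = 62.46
Pension Levy: 2.7% × 3470.00 = 93.69
Total: 151.05 + 124.92 + 62.46 + 93.69 = 432.12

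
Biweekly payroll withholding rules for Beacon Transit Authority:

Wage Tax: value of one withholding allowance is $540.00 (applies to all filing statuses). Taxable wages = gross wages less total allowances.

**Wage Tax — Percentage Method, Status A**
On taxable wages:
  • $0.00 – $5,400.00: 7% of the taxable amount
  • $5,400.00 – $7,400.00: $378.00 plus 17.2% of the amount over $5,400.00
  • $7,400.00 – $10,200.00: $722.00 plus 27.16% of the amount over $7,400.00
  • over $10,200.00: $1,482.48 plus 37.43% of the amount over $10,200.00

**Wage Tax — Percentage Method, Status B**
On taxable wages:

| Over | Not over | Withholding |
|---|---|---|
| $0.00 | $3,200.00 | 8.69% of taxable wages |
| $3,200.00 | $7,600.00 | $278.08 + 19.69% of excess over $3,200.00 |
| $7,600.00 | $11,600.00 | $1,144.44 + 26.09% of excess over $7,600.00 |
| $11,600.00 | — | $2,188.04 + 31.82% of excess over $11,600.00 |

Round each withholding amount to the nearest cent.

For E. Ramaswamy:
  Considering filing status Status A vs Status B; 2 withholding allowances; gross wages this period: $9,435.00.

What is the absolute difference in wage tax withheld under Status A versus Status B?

Wage Tax (Status A): taxable = $9,435.00 − 2×$540.00 = $8,355.00
  $722.00 + 27.16% × ($8,355.00 − $7,400.00) = $722.00 + 27.16% × $955.00 = $981.38
Wage Tax (Status B): taxable = $9,435.00 − 2×$540.00 = $8,355.00
  $1,144.44 + 26.09% × ($8,355.00 − $7,600.00) = $1,144.44 + 26.09% × $755.00 = $1,341.42
Difference: |$981.38 − $1,341.42| = $360.04 (higher under Status B)

$360.04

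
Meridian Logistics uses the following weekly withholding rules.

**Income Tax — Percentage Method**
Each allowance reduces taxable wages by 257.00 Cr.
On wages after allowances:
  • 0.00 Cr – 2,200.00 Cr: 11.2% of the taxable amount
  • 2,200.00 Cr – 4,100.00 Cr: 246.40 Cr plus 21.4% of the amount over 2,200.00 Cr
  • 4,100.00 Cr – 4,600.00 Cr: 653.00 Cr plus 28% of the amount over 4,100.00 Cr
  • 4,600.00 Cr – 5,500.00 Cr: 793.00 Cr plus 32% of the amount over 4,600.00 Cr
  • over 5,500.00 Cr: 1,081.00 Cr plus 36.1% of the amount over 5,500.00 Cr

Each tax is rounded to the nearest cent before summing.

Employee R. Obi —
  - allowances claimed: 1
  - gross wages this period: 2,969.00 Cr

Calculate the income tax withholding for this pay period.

355.97 Cr

Income Tax: taxable = 2,969.00 Cr − 1×257.00 Cr = 2,712.00 Cr
  246.40 Cr + 21.4% × (2,712.00 Cr − 2,200.00 Cr) = 246.40 Cr + 21.4% × 512.00 Cr = 355.97 Cr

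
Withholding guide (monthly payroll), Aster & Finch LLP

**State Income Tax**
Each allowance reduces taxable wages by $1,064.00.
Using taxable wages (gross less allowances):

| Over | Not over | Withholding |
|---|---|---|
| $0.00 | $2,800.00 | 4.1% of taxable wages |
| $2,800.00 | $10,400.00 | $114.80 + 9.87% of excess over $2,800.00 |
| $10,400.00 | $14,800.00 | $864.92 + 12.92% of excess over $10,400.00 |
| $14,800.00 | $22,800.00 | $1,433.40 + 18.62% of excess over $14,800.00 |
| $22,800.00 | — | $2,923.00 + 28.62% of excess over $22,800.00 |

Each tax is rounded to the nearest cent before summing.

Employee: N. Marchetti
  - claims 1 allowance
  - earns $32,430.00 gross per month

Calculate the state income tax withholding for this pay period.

$5,374.59

State Income Tax: taxable = $32,430.00 − 1×$1,064.00 = $31,366.00
  $2,923.00 + 28.62% × ($31,366.00 − $22,800.00) = $2,923.00 + 28.62% × $8,566.00 = $5,374.59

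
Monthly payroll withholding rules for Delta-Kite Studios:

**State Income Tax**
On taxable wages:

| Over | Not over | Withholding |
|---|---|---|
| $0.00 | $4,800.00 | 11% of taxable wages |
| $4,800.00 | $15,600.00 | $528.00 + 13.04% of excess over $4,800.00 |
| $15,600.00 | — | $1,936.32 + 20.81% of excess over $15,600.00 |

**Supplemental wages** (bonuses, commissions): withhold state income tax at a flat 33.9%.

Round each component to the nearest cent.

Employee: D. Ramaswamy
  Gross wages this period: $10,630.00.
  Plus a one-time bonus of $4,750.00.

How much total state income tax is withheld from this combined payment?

State Income Tax: taxable = $10,630.00
  $528.00 + 13.04% × ($10,630.00 − $4,800.00) = $528.00 + 13.04% × $5,830.00 = $1,288.23
Supplemental (33.9% flat on bonus): 33.9% × $4,750.00 = $1,610.25
Total state income tax: $1,288.23 + $1,610.25 = $2,898.48

$2,898.48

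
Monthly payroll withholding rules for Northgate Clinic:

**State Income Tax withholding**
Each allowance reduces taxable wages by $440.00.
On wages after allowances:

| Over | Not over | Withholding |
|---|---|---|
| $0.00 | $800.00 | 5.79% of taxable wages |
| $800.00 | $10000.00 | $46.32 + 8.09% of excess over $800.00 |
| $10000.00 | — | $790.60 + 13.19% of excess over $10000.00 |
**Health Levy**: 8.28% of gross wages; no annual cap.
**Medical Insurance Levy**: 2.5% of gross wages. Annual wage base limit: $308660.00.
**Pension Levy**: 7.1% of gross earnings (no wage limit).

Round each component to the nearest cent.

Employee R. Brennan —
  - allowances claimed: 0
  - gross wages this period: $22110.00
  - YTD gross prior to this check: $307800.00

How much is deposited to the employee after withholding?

$16300.07

State Income Tax: taxable = $22110.00
  $790.60 + 13.19% × ($22110.00 − $10000.00) = $790.60 + 13.19% × $12110.00 = $2387.91
Health Levy: 8.28% × $22110.00 = $1830.71
Medical Insurance Levy: cap $308660.00 − YTD $307800.00 = $860.00 subject; 2.5% × $860.00 = $21.50
Pension Levy: 7.1% × $22110.00 = $1569.81
Total withheld: $2387.91 + $1830.71 + $21.50 + $1569.81 = $5809.93
Net pay: $22110.00 − $5809.93 = $16300.07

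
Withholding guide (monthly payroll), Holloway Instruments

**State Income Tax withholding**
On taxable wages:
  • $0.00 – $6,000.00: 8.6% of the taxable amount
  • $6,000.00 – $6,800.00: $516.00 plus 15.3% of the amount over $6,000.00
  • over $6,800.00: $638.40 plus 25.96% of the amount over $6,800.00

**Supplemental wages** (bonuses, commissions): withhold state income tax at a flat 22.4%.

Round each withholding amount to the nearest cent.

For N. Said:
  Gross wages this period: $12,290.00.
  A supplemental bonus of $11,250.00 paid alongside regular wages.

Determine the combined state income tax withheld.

$4,583.60

State Income Tax: taxable = $12,290.00
  $638.40 + 25.96% × ($12,290.00 − $6,800.00) = $638.40 + 25.96% × $5,490.00 = $2,063.60
Supplemental (22.4% flat on bonus): 22.4% × $11,250.00 = $2,520.00
Total state income tax: $2,063.60 + $2,520.00 = $4,583.60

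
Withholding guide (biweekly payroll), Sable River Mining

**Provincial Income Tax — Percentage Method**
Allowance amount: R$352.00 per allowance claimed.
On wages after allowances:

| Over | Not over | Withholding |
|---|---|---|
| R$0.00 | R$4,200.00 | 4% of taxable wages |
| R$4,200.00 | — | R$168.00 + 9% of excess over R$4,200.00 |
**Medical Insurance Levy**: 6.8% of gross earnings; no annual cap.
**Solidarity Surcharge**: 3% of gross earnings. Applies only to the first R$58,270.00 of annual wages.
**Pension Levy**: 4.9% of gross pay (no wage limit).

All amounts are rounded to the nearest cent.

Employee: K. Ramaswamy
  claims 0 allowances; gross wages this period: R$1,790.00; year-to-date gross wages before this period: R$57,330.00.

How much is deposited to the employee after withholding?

R$1,480.77

Provincial Income Tax: taxable = R$1,790.00
  4% × R$1,790.00 = R$71.60
Medical Insurance Levy: 6.8% × R$1,790.00 = R$121.72
Solidarity Surcharge: cap R$58,270.00 − YTD R$57,330.00 = R$940.00 subject; 3% × R$940.00 = R$28.20
Pension Levy: 4.9% × R$1,790.00 = R$87.71
Total withheld: R$71.60 + R$121.72 + R$28.20 + R$87.71 = R$309.23
Net pay: R$1,790.00 − R$309.23 = R$1,480.77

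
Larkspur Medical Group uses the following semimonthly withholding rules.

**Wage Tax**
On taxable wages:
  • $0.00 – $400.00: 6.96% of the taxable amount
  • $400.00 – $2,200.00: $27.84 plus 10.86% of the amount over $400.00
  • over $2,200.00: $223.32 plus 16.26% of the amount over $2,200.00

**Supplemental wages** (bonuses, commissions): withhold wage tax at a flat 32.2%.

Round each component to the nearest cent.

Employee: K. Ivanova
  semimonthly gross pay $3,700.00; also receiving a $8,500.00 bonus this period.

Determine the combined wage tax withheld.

$3,204.22

Wage Tax: taxable = $3,700.00
  $223.32 + 16.26% × ($3,700.00 − $2,200.00) = $223.32 + 16.26% × $1,500.00 = $467.22
Supplemental (32.2% flat on bonus): 32.2% × $8,500.00 = $2,737.00
Total wage tax: $467.22 + $2,737.00 = $3,204.22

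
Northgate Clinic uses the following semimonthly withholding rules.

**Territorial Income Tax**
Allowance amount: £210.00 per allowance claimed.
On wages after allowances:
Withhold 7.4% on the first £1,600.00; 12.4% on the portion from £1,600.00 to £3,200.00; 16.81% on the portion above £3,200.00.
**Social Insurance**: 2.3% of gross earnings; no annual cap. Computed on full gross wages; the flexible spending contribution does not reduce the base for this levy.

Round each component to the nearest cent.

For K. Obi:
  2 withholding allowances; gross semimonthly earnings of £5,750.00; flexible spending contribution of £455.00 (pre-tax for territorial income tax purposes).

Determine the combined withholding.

Territorial Income Tax: taxable = £5,750.00 − £455.00 − 2×£210.00 = £4,875.00
  £316.80 + 16.81% × (£4,875.00 − £3,200.00) = £316.80 + 16.81% × £1,675.00 = £598.37
Social Insurance: 2.3% × £5,750.00 = £132.25
Total: £598.37 + £132.25 = £730.62

£730.62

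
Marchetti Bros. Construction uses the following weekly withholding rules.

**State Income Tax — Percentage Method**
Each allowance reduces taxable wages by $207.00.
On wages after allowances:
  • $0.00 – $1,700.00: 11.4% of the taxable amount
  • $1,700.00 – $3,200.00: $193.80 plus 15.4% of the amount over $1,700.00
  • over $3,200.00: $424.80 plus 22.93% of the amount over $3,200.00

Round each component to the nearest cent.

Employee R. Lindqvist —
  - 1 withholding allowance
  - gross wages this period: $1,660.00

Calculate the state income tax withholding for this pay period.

State Income Tax: taxable = $1,660.00 − 1×$207.00 = $1,453.00
  11.4% × $1,453.00 = $165.64

$165.64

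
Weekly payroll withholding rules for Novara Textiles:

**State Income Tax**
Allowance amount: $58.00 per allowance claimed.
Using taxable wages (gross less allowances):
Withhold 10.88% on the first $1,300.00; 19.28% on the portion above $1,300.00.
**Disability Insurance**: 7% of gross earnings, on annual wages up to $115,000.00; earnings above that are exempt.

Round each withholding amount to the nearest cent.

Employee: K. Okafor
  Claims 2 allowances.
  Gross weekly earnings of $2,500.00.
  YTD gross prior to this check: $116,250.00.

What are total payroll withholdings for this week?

$350.44

State Income Tax: taxable = $2,500.00 − 2×$58.00 = $2,384.00
  $141.44 + 19.28% × ($2,384.00 − $1,300.00) = $141.44 + 19.28% × $1,084.00 = $350.44
Disability Insurance: YTD $116,250.00 ≥ cap $115,000.00 → $0.00
Total: $350.44 + $0.00 = $350.44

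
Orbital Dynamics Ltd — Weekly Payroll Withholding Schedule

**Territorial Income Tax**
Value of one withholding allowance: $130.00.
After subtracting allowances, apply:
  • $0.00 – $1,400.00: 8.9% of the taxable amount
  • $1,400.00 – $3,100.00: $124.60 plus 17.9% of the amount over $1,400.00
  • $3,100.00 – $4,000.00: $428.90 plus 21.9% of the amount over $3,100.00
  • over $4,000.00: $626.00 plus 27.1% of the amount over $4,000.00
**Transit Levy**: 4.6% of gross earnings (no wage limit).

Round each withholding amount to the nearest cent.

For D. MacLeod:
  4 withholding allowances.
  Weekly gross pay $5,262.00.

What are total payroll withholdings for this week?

Territorial Income Tax: taxable = $5,262.00 − 4×$130.00 = $4,742.00
  $626.00 + 27.1% × ($4,742.00 − $4,000.00) = $626.00 + 27.1% × $742.00 = $827.08
Transit Levy: 4.6% × $5,262.00 = $242.05
Total: $827.08 + $242.05 = $1,069.13

$1,069.13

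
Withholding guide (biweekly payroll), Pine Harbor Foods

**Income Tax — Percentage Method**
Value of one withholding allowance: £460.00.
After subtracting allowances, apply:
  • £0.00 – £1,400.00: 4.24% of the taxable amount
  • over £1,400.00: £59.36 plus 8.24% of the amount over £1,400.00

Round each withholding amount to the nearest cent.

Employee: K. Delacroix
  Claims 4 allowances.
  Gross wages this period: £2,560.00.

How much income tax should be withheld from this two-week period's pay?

£30.53

Income Tax: taxable = £2,560.00 − 4×£460.00 = £720.00
  4.24% × £720.00 = £30.53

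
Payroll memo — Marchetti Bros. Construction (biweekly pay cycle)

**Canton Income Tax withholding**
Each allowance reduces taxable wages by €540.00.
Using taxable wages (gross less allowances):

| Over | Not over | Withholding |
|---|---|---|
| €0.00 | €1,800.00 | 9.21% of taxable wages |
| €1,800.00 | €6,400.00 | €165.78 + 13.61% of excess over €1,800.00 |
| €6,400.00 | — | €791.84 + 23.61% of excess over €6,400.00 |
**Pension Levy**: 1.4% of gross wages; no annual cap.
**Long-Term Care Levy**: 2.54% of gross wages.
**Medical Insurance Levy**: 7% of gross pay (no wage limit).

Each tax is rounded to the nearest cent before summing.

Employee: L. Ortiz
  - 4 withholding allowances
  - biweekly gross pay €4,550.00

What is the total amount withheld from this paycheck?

€743.85

Canton Income Tax: taxable = €4,550.00 − 4×€540.00 = €2,390.00
  €165.78 + 13.61% × (€2,390.00 − €1,800.00) = €165.78 + 13.61% × €590.00 = €246.08
Pension Levy: 1.4% × €4,550.00 = €63.70
Long-Term Care Levy: 2.54% × €4,550.00 = €115.57
Medical Insurance Levy: 7% × €4,550.00 = €318.50
Total: €246.08 + €63.70 + €115.57 + €318.50 = €743.85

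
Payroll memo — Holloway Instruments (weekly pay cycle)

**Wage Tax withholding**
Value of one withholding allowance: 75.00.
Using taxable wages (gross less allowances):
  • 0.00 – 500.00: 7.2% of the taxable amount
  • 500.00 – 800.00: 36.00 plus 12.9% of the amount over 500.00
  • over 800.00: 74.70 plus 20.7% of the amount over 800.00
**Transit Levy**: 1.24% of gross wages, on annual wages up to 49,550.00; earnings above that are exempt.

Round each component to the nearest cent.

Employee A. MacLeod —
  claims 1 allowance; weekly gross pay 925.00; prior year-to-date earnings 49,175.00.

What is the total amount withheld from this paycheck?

89.70

Wage Tax: taxable = 925.00 − 1×75.00 = 850.00
  74.70 + 20.7% × (850.00 − 800.00) = 74.70 + 20.7% × 50.00 = 85.05
Transit Levy: cap 49,550.00 − YTD 49,175.00 = 375.00 subject; 1.24% × 375.00 = 4.65
Total: 85.05 + 4.65 = 89.70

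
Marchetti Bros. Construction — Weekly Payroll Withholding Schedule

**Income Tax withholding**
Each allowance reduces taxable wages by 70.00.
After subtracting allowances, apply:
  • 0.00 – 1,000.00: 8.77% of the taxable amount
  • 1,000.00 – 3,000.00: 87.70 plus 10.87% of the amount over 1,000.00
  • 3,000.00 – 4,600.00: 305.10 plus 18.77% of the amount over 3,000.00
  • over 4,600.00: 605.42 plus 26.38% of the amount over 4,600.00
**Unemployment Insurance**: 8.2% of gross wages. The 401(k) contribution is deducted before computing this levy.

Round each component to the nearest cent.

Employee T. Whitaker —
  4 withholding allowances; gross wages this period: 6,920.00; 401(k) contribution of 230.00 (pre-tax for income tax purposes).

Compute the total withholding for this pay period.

1,631.48

Income Tax: taxable = 6,920.00 − 230.00 − 4×70.00 = 6,410.00
  605.42 + 26.38% × (6,410.00 − 4,600.00) = 605.42 + 26.38% × 1,810.00 = 1,082.90
Unemployment Insurance: 8.2% × 6,690.00 = 548.58
Total: 1,082.90 + 548.58 = 1,631.48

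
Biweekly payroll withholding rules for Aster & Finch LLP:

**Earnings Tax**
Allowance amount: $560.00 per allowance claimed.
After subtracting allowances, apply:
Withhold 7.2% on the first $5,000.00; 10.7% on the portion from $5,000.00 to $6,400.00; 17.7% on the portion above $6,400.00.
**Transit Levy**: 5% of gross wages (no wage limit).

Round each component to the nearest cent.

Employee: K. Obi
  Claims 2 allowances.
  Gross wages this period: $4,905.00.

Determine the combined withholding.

Earnings Tax: taxable = $4,905.00 − 2×$560.00 = $3,785.00
  7.2% × $3,785.00 = $272.52
Transit Levy: 5% × $4,905.00 = $245.25
Total: $272.52 + $245.25 = $517.77

$517.77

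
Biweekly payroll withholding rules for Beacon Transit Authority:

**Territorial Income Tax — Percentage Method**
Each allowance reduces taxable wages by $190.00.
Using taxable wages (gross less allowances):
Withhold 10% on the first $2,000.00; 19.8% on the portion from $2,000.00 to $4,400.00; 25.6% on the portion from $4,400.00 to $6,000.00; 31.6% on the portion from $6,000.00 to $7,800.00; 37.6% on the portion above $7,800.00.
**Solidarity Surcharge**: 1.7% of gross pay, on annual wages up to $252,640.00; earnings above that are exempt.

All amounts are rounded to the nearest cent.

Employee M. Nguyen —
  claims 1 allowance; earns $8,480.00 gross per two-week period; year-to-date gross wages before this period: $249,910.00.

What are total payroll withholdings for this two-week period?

$1,884.25

Territorial Income Tax: taxable = $8,480.00 − 1×$190.00 = $8,290.00
  $1,653.60 + 37.6% × ($8,290.00 − $7,800.00) = $1,653.60 + 37.6% × $490.00 = $1,837.84
Solidarity Surcharge: cap $252,640.00 − YTD $249,910.00 = $2,730.00 subject; 1.7% × $2,730.00 = $46.41
Total: $1,837.84 + $46.41 = $1,884.25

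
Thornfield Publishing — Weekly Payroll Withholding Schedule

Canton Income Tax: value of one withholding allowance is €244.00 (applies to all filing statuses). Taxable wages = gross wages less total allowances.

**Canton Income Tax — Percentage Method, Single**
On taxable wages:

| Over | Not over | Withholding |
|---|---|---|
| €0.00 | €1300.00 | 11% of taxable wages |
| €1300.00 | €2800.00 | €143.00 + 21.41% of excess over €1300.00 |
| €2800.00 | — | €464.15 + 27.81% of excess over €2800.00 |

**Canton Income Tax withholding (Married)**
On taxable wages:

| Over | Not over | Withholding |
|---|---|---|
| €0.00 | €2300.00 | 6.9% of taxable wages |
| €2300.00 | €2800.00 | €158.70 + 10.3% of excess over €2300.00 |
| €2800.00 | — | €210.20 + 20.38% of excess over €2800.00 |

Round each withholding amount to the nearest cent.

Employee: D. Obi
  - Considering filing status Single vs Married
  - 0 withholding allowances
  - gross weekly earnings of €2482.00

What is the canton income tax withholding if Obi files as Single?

Canton Income Tax (Single): taxable = €2482.00
  €143.00 + 21.41% × (€2482.00 − €1300.00) = €143.00 + 21.41% × €1182.00 = €396.07

€396.07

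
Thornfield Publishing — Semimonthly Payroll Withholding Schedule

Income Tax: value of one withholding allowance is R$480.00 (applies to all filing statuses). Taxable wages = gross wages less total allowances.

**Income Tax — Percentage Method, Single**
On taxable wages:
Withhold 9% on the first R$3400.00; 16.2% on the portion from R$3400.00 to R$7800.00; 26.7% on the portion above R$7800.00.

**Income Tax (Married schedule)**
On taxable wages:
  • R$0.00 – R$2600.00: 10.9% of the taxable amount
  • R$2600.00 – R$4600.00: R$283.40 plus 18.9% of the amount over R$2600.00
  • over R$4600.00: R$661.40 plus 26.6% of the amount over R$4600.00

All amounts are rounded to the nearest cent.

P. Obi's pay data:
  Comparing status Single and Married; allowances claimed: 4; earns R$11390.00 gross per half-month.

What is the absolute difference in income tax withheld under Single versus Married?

Income Tax (Single): taxable = R$11390.00 − 4×R$480.00 = R$9470.00
  R$1018.80 + 26.7% × (R$9470.00 − R$7800.00) = R$1018.80 + 26.7% × R$1670.00 = R$1464.69
Income Tax (Married): taxable = R$11390.00 − 4×R$480.00 = R$9470.00
  R$661.40 + 26.6% × (R$9470.00 − R$4600.00) = R$661.40 + 26.6% × R$4870.00 = R$1956.82
Difference: |R$1464.69 − R$1956.82| = R$492.13 (higher under Married)

R$492.13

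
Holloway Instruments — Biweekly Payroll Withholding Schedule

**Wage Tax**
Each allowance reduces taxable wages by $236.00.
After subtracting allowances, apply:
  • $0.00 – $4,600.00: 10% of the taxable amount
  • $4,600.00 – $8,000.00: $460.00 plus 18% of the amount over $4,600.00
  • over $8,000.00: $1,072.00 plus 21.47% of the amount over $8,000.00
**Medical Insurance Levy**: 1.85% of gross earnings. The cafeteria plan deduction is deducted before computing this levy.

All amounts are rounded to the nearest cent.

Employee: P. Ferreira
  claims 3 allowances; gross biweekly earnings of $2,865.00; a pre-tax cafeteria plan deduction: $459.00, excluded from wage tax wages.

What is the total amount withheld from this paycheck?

Wage Tax: taxable = $2,865.00 − $459.00 − 3×$236.00 = $1,698.00
  10% × $1,698.00 = $169.80
Medical Insurance Levy: 1.85% × $2,406.00 = $44.51
Total: $169.80 + $44.51 = $214.31

$214.31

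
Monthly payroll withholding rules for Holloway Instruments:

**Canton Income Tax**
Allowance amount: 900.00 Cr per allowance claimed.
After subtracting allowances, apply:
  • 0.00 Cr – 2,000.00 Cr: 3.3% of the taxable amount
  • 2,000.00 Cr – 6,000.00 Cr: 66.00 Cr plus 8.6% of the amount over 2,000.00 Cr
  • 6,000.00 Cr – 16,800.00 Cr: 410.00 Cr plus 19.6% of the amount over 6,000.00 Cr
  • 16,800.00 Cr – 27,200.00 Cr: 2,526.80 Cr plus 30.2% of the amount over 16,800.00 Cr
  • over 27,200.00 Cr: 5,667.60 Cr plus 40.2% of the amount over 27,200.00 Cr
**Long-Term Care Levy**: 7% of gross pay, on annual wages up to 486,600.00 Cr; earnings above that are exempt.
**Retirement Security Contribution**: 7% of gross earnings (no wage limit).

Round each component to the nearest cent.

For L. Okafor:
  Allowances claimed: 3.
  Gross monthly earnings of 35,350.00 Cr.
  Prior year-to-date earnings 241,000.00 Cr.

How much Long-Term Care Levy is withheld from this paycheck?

Long-Term Care Levy: 7% × 35,350.00 Cr = 2,474.50 Cr

2,474.50 Cr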